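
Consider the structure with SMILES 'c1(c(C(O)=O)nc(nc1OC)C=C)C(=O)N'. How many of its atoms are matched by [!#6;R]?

2

Check the 16 heavy atoms by environment: 2× n (aromatic, in 6-ring) → match; 4× c (aromatic, in 6-ring) → no; 5× C (acyclic) → no; 4× O (acyclic) → no; 1× N (acyclic) → no.
That gives 2 matching atoms.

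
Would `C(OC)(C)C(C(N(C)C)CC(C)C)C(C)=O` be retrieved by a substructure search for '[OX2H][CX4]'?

No

The pattern [OX2H][CX4] describes a hydroxyl oxygen bound to an sp3 (X4) carbon — an aliphatic alcohol.
The closest candidate here is a methoxy ether (-OCH3), but the oxygen has H0 (ether), not H1. No other fragment satisfies the full query, so there is no match.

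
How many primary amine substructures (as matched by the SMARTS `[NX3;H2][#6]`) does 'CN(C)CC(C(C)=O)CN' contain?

[NX3;H2][#6] is the SMARTS for a primary amine: a trivalent nitrogen with two H attached to carbon.
Exactly one fragment in the molecule meets all constraints, giving 1 match.

1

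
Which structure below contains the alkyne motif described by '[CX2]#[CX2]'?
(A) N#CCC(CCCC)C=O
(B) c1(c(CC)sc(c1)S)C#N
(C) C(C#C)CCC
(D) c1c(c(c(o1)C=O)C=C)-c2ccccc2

C

[CX2]#[CX2] describes a carbon-carbon triple bond (an alkyne).
(A) has a nitrile (-C#N) but the triple bond is C#N, not C#C.
(B) has a nitrile (-C#N) but the triple bond is C#N, not C#C.
(C) contains an ethynyl group (-C#CH), which satisfies every atom and bond constraint.
(D) has a vinyl group (-CH=CH2) but the C=C is a double bond; both carbons are CX3, not CX2.
So the answer is (C).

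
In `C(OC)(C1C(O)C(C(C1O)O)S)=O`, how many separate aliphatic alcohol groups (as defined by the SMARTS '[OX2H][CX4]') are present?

3

[OX2H][CX4] is the SMARTS for an aliphatic alcohol: a hydroxyl oxygen bound to an sp3 (X4) carbon.
The molecule carries 3 separate instances of a hydroxyl group (-OH) meeting every constraint; each maps to a distinct set of atoms, giving 3 matches.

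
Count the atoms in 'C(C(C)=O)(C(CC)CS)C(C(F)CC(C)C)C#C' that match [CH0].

2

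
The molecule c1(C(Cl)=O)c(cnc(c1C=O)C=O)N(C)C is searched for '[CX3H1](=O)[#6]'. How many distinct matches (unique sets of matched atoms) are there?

[CX3H1](=O)[#6] is the SMARTS for an aldehyde: an sp2 carbon with one H, double-bonded to O and single-bonded to carbon.
The molecule carries 2 separate instances of an aldehyde (-CHO) meeting every constraint; each maps to a distinct set of atoms, giving 2 matches.

2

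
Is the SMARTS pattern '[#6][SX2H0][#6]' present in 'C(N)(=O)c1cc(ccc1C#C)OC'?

No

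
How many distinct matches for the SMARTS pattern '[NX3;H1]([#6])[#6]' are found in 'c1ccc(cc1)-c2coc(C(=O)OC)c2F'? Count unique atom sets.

[NX3;H1]([#6])[#6] is the SMARTS for a secondary amine: a trivalent nitrogen with one H, bonded to two carbons.
No fragment in the molecule satisfies every constraint, giving 0 matches.

0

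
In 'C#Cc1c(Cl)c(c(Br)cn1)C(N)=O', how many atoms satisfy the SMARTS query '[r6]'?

6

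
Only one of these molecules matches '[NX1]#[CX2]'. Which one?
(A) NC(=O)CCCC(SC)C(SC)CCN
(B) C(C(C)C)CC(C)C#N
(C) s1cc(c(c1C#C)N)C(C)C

B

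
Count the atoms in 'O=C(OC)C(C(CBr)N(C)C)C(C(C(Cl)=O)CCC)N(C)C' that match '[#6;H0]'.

2

Check the 22 heavy atoms by environment: 3× C (H2) → no; 4× C (H1) → no; 2× C (H0) → match; 3× O (H0) → no; 6× C (H3) → no; 1× Cl (H0) → no; 2× N (H0) → no; 1× Br (H0) → no.
That gives 2 matching atoms.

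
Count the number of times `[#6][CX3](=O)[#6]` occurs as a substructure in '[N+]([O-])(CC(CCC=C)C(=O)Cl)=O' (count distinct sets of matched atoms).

0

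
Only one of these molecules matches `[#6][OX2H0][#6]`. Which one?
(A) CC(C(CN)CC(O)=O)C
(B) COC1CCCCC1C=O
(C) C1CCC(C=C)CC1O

B

[#6][OX2H0][#6] describes an aliphatic oxygen bridging two carbons with no H on the oxygen (an ether).
(A) has a carboxylic acid group (-C(=O)OH) but the -OH oxygen has H1; the =O is OX1, not OX2.
(B) contains a methoxy ether (-OCH3), which satisfies every atom and bond constraint.
(C) has a hydroxyl group (-OH) but the oxygen has H1, not H0 bridging two carbons.
So the answer is (B).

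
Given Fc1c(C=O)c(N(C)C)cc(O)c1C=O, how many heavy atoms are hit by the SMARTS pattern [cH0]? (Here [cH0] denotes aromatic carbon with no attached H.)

5

The query [cH0] means: aromatic carbon with no attached hydrogen (substituted or ring-fusion).
Check the 15 heavy atoms by environment: 5× c (aromatic, H0) → match; 1× c (aromatic, H1) → no; 2× C (H1) → no; 2× O (H0) → no; 1× N (H0) → no; 2× C (H3) → no; 1× F (H0) → no; 1× O (H1) → no.
That gives 5 matching atoms.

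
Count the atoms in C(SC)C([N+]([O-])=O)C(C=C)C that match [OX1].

The query [OX1] means: aliphatic oxygen with one total connection — typically a carbonyl =O or an oxide.
Check the 11 heavy atoms by environment: 5× C (X4) → no; 2× C (X3) → no; 1× S (X2) → no; 1× N (charge +1, X3) → no; 1× O (charge -1, X1) → match; 1× O (X1) → match.
Summing the matching environments: 1 + 1 = 2 matching atoms.

2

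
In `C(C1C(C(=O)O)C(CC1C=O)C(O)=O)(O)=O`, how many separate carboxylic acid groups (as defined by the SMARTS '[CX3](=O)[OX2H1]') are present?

3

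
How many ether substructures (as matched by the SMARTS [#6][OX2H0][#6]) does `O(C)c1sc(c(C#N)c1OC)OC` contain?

3

[#6][OX2H0][#6] is the SMARTS for an ether: an aliphatic oxygen bridging two carbons with no H on the oxygen.
The molecule carries 3 separate instances of a methoxy ether (-OCH3) meeting every constraint; each maps to a distinct set of atoms, giving 3 matches.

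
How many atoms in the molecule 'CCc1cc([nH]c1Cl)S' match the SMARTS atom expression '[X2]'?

1

Check the 9 heavy atoms by environment: 1× n (aromatic, X3) → no; 4× c (aromatic, X3) → no; 1× S (X2) → match; 2× C (X4) → no; 1× Cl (X1) → no.
That gives 1 matching atom.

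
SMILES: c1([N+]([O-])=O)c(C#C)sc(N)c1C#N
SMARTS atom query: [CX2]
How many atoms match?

3

The query [CX2] means: C with X2: aliphatic carbon with exactly 2 total connections.
Check the 13 heavy atoms by environment: 1× s (aromatic, X2) → no; 4× c (aromatic, X3) → no; 1× N (X3) → no; 3× C (X2) → match; 1× N (X1) → no; 1× N (charge +1, X3) → no; 1× O (charge -1, X1) → no; 1× O (X1) → no.
That gives 3 matching atoms.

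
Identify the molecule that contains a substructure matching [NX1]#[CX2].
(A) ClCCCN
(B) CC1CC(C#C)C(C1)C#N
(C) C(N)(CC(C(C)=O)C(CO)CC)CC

[NX1]#[CX2] describes a nitrogen triple-bonded to a two-connected carbon (a nitrile).
(A) has a primary amino group (-NH2) but the nitrogen is NX3 (three connections), not NX1 triple-bonded.
(B) contains a nitrile (-C#N), which satisfies every atom and bond constraint.
(C) has a primary amino group (-NH2) but the nitrogen is NX3 (three connections), not NX1 triple-bonded.
So the answer is (B).

B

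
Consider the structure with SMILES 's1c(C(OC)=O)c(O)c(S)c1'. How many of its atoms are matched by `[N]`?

0

Check the 11 heavy atoms by environment: 1× s (aromatic) → no; 4× c (aromatic) → no; 2× C → no; 3× O → no; 1× S → no.
No environment satisfies the query, so 0 matching atoms.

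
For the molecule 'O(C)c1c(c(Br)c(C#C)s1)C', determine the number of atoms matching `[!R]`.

6

The query [!R] means: !R matches any atom not in a ring.
Check the 11 heavy atoms by environment: 1× s (aromatic, in 5-ring) → no; 4× c (aromatic, in 5-ring) → no; 1× O (acyclic) → match; 4× C (acyclic) → match; 1× Br (acyclic) → match.
Summing the matching environments: 1 + 4 + 1 = 6 matching atoms.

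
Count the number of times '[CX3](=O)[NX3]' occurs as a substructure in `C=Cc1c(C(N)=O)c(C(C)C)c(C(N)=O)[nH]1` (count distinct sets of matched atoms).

[CX3](=O)[NX3] is the SMARTS for an amide: a carbonyl carbon bonded to a trivalent nitrogen.
The molecule carries 2 separate instances of a primary amide (-C(=O)NH2) meeting every constraint; each maps to a distinct set of atoms, giving 2 matches.

2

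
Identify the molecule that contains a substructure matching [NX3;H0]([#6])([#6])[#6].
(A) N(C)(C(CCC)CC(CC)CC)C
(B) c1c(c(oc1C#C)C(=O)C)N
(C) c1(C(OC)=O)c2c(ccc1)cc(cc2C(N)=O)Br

[NX3;H0]([#6])([#6])[#6] describes a trivalent nitrogen with no H, bonded to three carbons (a tertiary amine).
(A) contains a dimethylamino group (-N(CH3)2), which satisfies every atom and bond constraint.
(B) has a primary amino group (-NH2) but the nitrogen has H2, not H0 with three carbons.
(C) has a primary amide (-C(=O)NH2) but the amide nitrogen has H2 and only one carbon neighbour.
So the answer is (A).

A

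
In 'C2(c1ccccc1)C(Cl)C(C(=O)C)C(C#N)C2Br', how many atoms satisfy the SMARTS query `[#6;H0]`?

3

The query [#6;H0] means: any carbon with no attached hydrogen.
Check the 18 heavy atoms by environment: 5× C (H1) → no; 1× c (aromatic, H0) → match; 5× c (aromatic, H1) → no; 1× Cl (H0) → no; 2× C (H0) → match; 1× O (H0) → no; 1× C (H3) → no; 1× Br (H0) → no; 1× N (H0) → no.
Summing the matching environments: 1 + 2 = 3 matching atoms.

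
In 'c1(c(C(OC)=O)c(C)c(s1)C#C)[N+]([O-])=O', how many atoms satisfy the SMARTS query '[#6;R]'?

4

The query [#6;R] means: carbon that is part of a ring.
Check the 15 heavy atoms by environment: 1× s (aromatic, in 5-ring) → no; 4× c (aromatic, in 5-ring) → match; 5× C (acyclic) → no; 3× O (acyclic) → no; 1× N (charge +1, acyclic) → no; 1× O (charge -1, acyclic) → no.
That gives 4 matching atoms.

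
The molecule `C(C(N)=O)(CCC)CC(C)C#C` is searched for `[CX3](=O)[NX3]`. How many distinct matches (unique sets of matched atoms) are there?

1

[CX3](=O)[NX3] is the SMARTS for an amide: a carbonyl carbon bonded to a trivalent nitrogen.
Exactly one fragment in the molecule meets all constraints, giving 1 match.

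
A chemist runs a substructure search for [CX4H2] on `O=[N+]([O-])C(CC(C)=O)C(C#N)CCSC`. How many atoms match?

3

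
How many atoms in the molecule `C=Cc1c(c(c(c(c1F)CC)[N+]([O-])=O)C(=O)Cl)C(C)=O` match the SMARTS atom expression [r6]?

Check the 20 heavy atoms by environment: 6× c (aromatic, in 6-ring) → match; 1× F (acyclic) → no; 7× C (acyclic) → no; 3× O (acyclic) → no; 1× Cl (acyclic) → no; 1× N (charge +1, acyclic) → no; 1× O (charge -1, acyclic) → no.
That gives 6 matching atoms.

6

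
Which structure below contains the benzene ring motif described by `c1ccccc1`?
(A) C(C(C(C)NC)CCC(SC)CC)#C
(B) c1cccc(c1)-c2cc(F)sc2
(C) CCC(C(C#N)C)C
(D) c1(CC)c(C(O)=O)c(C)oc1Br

c1ccccc1 describes six aromatic carbons in a ring (a benzene ring).
(A) has a methyl group (-CH3) but no six-membered all-carbon aromatic ring is present.
(B) contains a phenyl ring, which satisfies every atom and bond constraint.
(C) has a methyl group (-CH3) but no six-membered all-carbon aromatic ring is present.
(D) has a methyl group (-CH3) but no six-membered all-carbon aromatic ring is present.
So the answer is (B).

B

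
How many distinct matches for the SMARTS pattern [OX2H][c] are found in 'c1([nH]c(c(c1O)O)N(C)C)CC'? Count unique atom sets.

[OX2H][c] is the SMARTS for a phenol: a hydroxyl oxygen attached to an aromatic carbon.
The molecule carries 2 separate instances of a hydroxyl group (-OH) meeting every constraint; each maps to a distinct set of atoms, giving 2 matches.

2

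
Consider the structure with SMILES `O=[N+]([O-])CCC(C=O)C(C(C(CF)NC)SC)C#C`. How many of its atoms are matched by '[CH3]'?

2

The query [CH3] means: aliphatic carbon with exactly three hydrogens.
Check the 19 heavy atoms by environment: 3× C (H2) → no; 6× C (H1) → no; 1× S (H0) → no; 2× C (H3) → match; 1× N (charge +1, H0) → no; 1× O (charge -1, H0) → no; 2× O (H0) → no; 1× N (H1) → no; 1× C (H0) → no; 1× F (H0) → no.
That gives 2 matching atoms.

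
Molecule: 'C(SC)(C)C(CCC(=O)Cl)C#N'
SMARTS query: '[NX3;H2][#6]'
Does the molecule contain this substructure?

No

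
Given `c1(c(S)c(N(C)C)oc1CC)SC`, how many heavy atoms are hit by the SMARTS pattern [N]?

1

The query [N] means: uppercase N matches aliphatic (non-aromatic) nitrogen only.
Check the 13 heavy atoms by environment: 1× o (aromatic) → no; 4× c (aromatic) → no; 1× N → match; 5× C → no; 2× S → no.
That gives 1 matching atom.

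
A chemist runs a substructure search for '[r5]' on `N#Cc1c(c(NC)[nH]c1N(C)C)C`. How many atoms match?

5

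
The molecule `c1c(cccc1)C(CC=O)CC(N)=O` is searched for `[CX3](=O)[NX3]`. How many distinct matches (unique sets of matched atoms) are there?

1

[CX3](=O)[NX3] is the SMARTS for an amide: a carbonyl carbon bonded to a trivalent nitrogen.
Exactly one fragment in the molecule meets all constraints, giving 1 match.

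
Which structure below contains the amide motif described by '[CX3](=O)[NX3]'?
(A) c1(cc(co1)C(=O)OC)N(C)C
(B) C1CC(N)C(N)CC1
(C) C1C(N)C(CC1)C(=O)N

C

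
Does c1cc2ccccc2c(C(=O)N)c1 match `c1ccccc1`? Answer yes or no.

Yes

The pattern c1ccccc1 describes six aromatic carbons in a ring — a benzene ring.
The required atom environment is present in the molecule, so the pattern matches.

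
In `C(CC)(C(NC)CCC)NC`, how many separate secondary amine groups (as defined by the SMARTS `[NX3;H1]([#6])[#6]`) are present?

2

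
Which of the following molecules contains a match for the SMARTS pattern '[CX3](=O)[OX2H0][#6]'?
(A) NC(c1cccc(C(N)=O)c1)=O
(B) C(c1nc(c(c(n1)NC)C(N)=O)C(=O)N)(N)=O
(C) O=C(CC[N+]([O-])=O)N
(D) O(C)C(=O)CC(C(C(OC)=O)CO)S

[CX3](=O)[OX2H0][#6] describes a carbonyl carbon bonded to an oxygen that is itself bonded to carbon (no H on that O) (an ester).
(A) has a primary amide (-C(=O)NH2) but the carbonyl is bonded to N, not to an O-C linkage.
(B) has a primary amide (-C(=O)NH2) but the carbonyl is bonded to N, not to an O-C linkage.
(C) has a primary amide (-C(=O)NH2) but the carbonyl is bonded to N, not to an O-C linkage.
(D) contains a methyl-ester group (-C(=O)OCH3), which satisfies every atom and bond constraint.
So the answer is (D).

D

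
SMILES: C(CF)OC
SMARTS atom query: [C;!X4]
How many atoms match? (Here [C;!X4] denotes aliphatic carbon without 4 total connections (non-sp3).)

0

Check the 5 heavy atoms by environment: 3× C (X4) → no; 1× F (X1) → no; 1× O (X2) → no.
No environment satisfies the query, so 0 matching atoms.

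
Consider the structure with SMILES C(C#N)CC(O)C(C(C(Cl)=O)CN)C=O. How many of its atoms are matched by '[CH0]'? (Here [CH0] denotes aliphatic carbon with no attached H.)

The query [CH0] means: aliphatic carbon with no attached hydrogen.
Check the 15 heavy atoms by environment: 3× C (H2) → no; 4× C (H1) → no; 2× C (H0) → match; 1× N (H0) → no; 1× O (H1) → no; 1× N (H2) → no; 2× O (H0) → no; 1× Cl (H0) → no.
That gives 2 matching atoms.

2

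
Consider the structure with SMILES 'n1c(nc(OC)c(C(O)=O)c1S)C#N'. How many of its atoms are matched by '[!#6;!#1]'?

7

Check the 14 heavy atoms by environment: 2× n (aromatic) → match; 4× c (aromatic) → no; 1× S → match; 3× C → no; 3× O → match; 1× N → match.
Summing the matching environments: 2 + 1 + 3 + 1 = 7 matching atoms.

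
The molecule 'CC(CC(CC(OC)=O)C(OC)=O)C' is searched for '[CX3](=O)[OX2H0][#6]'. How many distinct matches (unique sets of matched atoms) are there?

2

[CX3](=O)[OX2H0][#6] is the SMARTS for an ester: a carbonyl carbon bonded to an oxygen that is itself bonded to carbon (no H on that O).
The molecule carries 2 separate instances of a methyl-ester group (-C(=O)OCH3) meeting every constraint; each maps to a distinct set of atoms, giving 2 matches.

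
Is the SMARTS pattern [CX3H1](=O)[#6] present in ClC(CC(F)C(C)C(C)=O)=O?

No

The pattern [CX3H1](=O)[#6] describes an sp2 carbon with one H, double-bonded to O and single-bonded to carbon — an aldehyde.
The closest candidate here is an acetyl/ketone group (-C(=O)CH3), but the carbonyl carbon has H0 (two carbon neighbours), not H1. No other fragment satisfies the full query, so there is no match.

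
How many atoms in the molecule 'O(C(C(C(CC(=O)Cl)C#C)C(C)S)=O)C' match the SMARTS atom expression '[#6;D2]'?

2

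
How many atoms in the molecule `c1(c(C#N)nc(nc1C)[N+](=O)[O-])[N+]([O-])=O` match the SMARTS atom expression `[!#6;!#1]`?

9

The query [!#6;!#1] means: not carbon and not hydrogen — any heteroatom.
Check the 15 heavy atoms by environment: 2× n (aromatic) → match; 4× c (aromatic) → no; 2× C → no; 2× N (charge +1) → match; 2× O (charge -1) → match; 2× O → match; 1× N → match.
Summing the matching environments: 2 + 2 + 2 + 2 + 1 = 9 matching atoms.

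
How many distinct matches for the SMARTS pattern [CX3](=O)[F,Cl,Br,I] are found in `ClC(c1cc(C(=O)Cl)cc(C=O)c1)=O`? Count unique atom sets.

[CX3](=O)[F,Cl,Br,I] is the SMARTS for an acyl halide: a carbonyl carbon bonded to a halogen.
The molecule carries 2 separate instances of an acyl chloride (-C(=O)Cl) meeting every constraint; each maps to a distinct set of atoms, giving 2 matches.

2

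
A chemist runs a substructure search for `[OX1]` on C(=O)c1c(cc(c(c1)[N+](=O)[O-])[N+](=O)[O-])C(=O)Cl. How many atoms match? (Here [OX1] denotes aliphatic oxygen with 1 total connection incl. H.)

6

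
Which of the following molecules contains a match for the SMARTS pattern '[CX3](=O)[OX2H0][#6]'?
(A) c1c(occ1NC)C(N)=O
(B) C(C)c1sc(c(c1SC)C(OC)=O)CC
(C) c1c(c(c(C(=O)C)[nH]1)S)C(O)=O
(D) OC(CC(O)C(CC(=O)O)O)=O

B

[CX3](=O)[OX2H0][#6] describes a carbonyl carbon bonded to an oxygen that is itself bonded to carbon (no H on that O) (an ester).
(A) has a primary amide (-C(=O)NH2) but the carbonyl is bonded to N, not to an O-C linkage.
(B) contains a methyl-ester group (-C(=O)OCH3), which satisfies every atom and bond constraint.
(C) has a carboxylic acid group (-C(=O)OH) but the singly-bonded O carries H (OX2H1, not H0).
(D) has a carboxylic acid group (-C(=O)OH) but the singly-bonded O carries H (OX2H1, not H0).
So the answer is (B).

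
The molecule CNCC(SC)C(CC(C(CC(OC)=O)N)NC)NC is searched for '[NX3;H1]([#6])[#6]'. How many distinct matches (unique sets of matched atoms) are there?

[NX3;H1]([#6])[#6] is the SMARTS for a secondary amine: a trivalent nitrogen with one H, bonded to two carbons.
The molecule carries 3 separate instances of an N-methylamino group (-NHCH3) meeting every constraint; each maps to a distinct set of atoms, giving 3 matches.

3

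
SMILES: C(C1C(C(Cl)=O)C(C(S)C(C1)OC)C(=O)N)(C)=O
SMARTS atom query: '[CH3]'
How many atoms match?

2

The query [CH3] means: aliphatic carbon with exactly three hydrogens.
Check the 18 heavy atoms by environment: 5× C (H1) → no; 1× C (H2) → no; 1× S (H1) → no; 3× C (H0) → no; 4× O (H0) → no; 1× Cl (H0) → no; 2× C (H3) → match; 1× N (H2) → no.
That gives 2 matching atoms.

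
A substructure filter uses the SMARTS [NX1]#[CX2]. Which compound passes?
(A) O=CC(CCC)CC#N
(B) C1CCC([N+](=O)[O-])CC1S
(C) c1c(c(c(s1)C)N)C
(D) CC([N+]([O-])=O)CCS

[NX1]#[CX2] describes a nitrogen triple-bonded to a two-connected carbon (a nitrile).
(A) contains a nitrile (-C#N), which satisfies every atom and bond constraint.
(B) has a nitro group (-[N+](=O)[O-]) but there is no C#N triple bond.
(C) has a primary amino group (-NH2) but the nitrogen is NX3 (three connections), not NX1 triple-bonded.
(D) has a nitro group (-[N+](=O)[O-]) but there is no C#N triple bond.
So the answer is (A).

A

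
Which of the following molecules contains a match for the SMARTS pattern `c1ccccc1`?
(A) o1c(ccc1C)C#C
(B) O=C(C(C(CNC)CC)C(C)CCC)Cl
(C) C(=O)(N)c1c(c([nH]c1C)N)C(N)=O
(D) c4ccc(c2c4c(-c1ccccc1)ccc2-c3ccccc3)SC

D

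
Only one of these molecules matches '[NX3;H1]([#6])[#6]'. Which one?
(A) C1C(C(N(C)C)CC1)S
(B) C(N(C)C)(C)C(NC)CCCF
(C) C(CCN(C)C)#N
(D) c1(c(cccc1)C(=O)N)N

B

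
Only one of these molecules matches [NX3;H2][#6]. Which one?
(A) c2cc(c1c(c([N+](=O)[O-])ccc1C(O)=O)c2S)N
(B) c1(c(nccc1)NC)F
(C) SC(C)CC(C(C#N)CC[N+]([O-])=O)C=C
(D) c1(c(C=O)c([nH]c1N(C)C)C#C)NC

[NX3;H2][#6] describes a trivalent nitrogen with two H attached to carbon (a primary amine).
(A) contains a primary amino group (-NH2), which satisfies every atom and bond constraint.
(B) has an N-methylamino group (-NHCH3) but the nitrogen bears two carbons and only one H (H1), not H2.
(C) has a nitrile (-C#N) but the nitrogen is NX1 (triple-bonded), not NX3 with two H.
(D) has a dimethylamino group (-N(CH3)2) but the nitrogen has H0, not H2.
So the answer is (A).

A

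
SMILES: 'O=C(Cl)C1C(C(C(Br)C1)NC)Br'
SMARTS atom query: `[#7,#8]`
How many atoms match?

The query [#7,#8] means: nitrogen or oxygen (comma = OR).
Check the 12 heavy atoms by environment: 7× C → no; 2× Br → no; 1× N → match; 1× O → match; 1× Cl → no.
Summing the matching environments: 1 + 1 = 2 matching atoms.

2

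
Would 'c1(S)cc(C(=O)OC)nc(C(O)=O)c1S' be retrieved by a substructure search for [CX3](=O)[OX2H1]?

Yes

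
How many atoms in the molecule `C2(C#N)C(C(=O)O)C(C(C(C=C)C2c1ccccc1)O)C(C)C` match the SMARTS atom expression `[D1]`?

7

The query [D1] means: atom with exactly one heavy-atom neighbour (degree 1).
Check the 23 heavy atoms by environment: 8× C (D3) → no; 3× C (D1) → match; 2× C (D2) → no; 1× N (D1) → match; 3× O (D1) → match; 1× c (aromatic, D3) → no; 5× c (aromatic, D2) → no.
Summing the matching environments: 3 + 1 + 3 = 7 matching atoms.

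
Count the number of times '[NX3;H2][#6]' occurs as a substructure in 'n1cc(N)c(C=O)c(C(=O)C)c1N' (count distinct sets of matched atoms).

[NX3;H2][#6] is the SMARTS for a primary amine: a trivalent nitrogen with two H attached to carbon.
The molecule carries 2 separate instances of a primary amino group (-NH2) meeting every constraint; each maps to a distinct set of atoms, giving 2 matches.

2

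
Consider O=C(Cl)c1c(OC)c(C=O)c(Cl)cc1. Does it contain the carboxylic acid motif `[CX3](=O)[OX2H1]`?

The pattern [CX3](=O)[OX2H1] describes an sp2 carbon double-bonded to O and single-bonded to an -OH oxygen — a carboxylic acid.
The closest candidate here is an aldehyde (-CHO), but there is no singly-bonded oxygen on the carbonyl carbon. No other fragment satisfies the full query, so there is no match.

No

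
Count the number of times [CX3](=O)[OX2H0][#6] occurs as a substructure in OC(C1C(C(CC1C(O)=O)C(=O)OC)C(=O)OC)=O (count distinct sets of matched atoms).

2

[CX3](=O)[OX2H0][#6] is the SMARTS for an ester: a carbonyl carbon bonded to an oxygen that is itself bonded to carbon (no H on that O).
The molecule carries 2 separate instances of a methyl-ester group (-C(=O)OCH3) meeting every constraint; each maps to a distinct set of atoms, giving 2 matches.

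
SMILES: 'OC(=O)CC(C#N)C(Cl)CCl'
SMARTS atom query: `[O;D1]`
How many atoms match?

2

The query [O;D1] means: aliphatic oxygen bonded to exactly one heavy atom.
Check the 11 heavy atoms by environment: 3× C (D2) → no; 3× C (D3) → no; 2× Cl (D1) → no; 2× O (D1) → match; 1× N (D1) → no.
That gives 2 matching atoms.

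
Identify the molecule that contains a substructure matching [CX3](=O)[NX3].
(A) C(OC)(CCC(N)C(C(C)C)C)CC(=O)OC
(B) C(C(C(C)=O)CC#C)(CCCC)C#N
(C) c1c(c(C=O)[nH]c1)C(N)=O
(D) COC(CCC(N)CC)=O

C

[CX3](=O)[NX3] describes a carbonyl carbon bonded to a trivalent nitrogen (an amide).
(A) has a methyl-ester group (-C(=O)OCH3) but the carbonyl is bonded to O, not to an NX3 nitrogen.
(B) has a nitrile (-C#N) but the nitrile N is NX1 (triple-bonded), not NX3.
(C) contains a primary amide (-C(=O)NH2), which satisfies every atom and bond constraint.
(D) has a methyl-ester group (-C(=O)OCH3) but the carbonyl is bonded to O, not to an NX3 nitrogen.
So the answer is (C).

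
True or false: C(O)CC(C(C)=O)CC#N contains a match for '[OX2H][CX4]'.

True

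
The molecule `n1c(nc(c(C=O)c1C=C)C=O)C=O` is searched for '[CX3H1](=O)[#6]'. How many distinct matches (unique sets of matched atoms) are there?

[CX3H1](=O)[#6] is the SMARTS for an aldehyde: an sp2 carbon with one H, double-bonded to O and single-bonded to carbon.
The molecule carries 3 separate instances of an aldehyde (-CHO) meeting every constraint; each maps to a distinct set of atoms, giving 3 matches.

3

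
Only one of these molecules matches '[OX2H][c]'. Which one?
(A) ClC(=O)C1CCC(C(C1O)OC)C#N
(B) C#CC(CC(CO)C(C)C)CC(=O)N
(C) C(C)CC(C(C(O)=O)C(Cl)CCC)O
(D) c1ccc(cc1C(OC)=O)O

D

[OX2H][c] describes a hydroxyl oxygen attached to an aromatic carbon (a phenol).
(A) has a hydroxyl group (-OH) but the -OH is on an aliphatic carbon, not an aromatic c.
(B) has a hydroxyl group (-OH) but the -OH is on an aliphatic carbon, not an aromatic c.
(C) has a hydroxyl group (-OH) but the -OH is on an aliphatic carbon, not an aromatic c.
(D) contains a hydroxyl group (-OH), which satisfies every atom and bond constraint.
So the answer is (D).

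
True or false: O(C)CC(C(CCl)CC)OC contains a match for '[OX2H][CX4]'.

The pattern [OX2H][CX4] describes a hydroxyl oxygen bound to an sp3 (X4) carbon — an aliphatic alcohol.
The closest candidate here is a methoxy ether (-OCH3), but the oxygen has H0 (ether), not H1. No other fragment satisfies the full query, so there is no match.

False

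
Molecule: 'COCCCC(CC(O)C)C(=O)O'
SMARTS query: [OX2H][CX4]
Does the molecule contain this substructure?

The pattern [OX2H][CX4] describes a hydroxyl oxygen bound to an sp3 (X4) carbon — an aliphatic alcohol.
The molecule carries a hydroxyl group (-OH), whose atoms satisfy every constraint of the query, so the pattern matches.

Yes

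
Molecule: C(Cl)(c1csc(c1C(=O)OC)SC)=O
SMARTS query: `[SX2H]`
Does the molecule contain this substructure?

No

The pattern [SX2H] describes an aliphatic sulfur with two connections, one being H — a thiol.
The closest candidate here is a methylthio ether (-SCH3), but the sulfur has H0 (bonded to two carbons), not H1. No other fragment satisfies the full query, so there is no match.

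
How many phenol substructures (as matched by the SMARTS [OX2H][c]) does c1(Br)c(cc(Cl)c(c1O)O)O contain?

3

[OX2H][c] is the SMARTS for a phenol: a hydroxyl oxygen attached to an aromatic carbon.
The molecule carries 3 separate instances of a hydroxyl group (-OH) meeting every constraint; each maps to a distinct set of atoms, giving 3 matches.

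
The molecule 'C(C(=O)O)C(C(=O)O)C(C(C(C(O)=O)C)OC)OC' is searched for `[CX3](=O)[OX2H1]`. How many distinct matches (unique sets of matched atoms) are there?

3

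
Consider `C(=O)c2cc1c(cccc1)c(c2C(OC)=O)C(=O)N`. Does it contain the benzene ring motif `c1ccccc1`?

The pattern c1ccccc1 describes six aromatic carbons in a ring — a benzene ring.
The required atom environment is present in the molecule, so the pattern matches.

Yes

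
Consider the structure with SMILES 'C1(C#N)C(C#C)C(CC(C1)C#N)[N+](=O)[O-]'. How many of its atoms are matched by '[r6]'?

Check the 15 heavy atoms by environment: 6× C (in 6-ring) → match; 4× C (acyclic) → no; 2× N (acyclic) → no; 1× N (charge +1, acyclic) → no; 1× O (charge -1, acyclic) → no; 1× O (acyclic) → no.
That gives 6 matching atoms.

6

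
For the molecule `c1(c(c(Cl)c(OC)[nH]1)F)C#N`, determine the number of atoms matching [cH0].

The query [cH0] means: aromatic carbon with no attached hydrogen (substituted or ring-fusion).
Check the 11 heavy atoms by environment: 1× n (aromatic, H1) → no; 4× c (aromatic, H0) → match; 1× F (H0) → no; 1× O (H0) → no; 1× C (H3) → no; 1× C (H0) → no; 1× N (H0) → no; 1× Cl (H0) → no.
That gives 4 matching atoms.

4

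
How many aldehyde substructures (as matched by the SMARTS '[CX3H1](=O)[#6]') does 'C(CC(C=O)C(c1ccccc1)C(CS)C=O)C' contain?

[CX3H1](=O)[#6] is the SMARTS for an aldehyde: an sp2 carbon with one H, double-bonded to O and single-bonded to carbon.
The molecule carries 2 separate instances of an aldehyde (-CHO) meeting every constraint; each maps to a distinct set of atoms, giving 2 matches.

2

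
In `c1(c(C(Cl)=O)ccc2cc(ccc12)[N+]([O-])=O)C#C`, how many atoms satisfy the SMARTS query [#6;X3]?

11

The query [#6;X3] means: any carbon (aromatic or not) with three total connections.
Check the 18 heavy atoms by environment: 10× c (aromatic, X3) → match; 1× N (charge +1, X3) → no; 1× O (charge -1, X1) → no; 2× O (X1) → no; 2× C (X2) → no; 1× C (X3) → match; 1× Cl (X1) → no.
Summing the matching environments: 10 + 1 = 11 matching atoms.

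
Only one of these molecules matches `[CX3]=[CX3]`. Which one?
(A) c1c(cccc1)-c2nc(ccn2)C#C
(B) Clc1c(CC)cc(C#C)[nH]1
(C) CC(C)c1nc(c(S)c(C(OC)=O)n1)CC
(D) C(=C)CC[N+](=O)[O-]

[CX3]=[CX3] describes a non-aromatic C=C double bond between two sp2 carbons (an alkene).
(A) has an ethynyl group (-C#CH) but the C-C bond is a triple bond, not a double bond.
(B) has an ethyl group (-CH2CH3) but its C-C bond is a single bond between CX4 carbons, not CX3=CX3.
(C) has an ethyl group (-CH2CH3) but its C-C bond is a single bond between CX4 carbons, not CX3=CX3.
(D) contains a vinyl group (-CH=CH2), which satisfies every atom and bond constraint.
So the answer is (D).

D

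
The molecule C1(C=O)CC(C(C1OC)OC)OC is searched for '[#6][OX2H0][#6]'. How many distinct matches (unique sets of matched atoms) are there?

3

[#6][OX2H0][#6] is the SMARTS for an ether: an aliphatic oxygen bridging two carbons with no H on the oxygen.
The molecule carries 3 separate instances of a methoxy ether (-OCH3) meeting every constraint; each maps to a distinct set of atoms, giving 3 matches.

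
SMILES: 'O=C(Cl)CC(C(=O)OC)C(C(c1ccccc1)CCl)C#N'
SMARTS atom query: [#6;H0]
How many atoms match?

4

The query [#6;H0] means: any carbon with no attached hydrogen.
Check the 21 heavy atoms by environment: 2× C (H2) → no; 3× C (H1) → no; 3× C (H0) → match; 1× N (H0) → no; 3× O (H0) → no; 2× Cl (H0) → no; 1× c (aromatic, H0) → match; 5× c (aromatic, H1) → no; 1× C (H3) → no.
Summing the matching environments: 3 + 1 = 4 matching atoms.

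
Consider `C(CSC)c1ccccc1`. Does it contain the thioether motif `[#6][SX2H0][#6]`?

Yes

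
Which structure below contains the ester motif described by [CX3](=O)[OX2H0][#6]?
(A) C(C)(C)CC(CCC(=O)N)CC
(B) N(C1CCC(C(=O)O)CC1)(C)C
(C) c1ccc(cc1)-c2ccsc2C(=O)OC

[CX3](=O)[OX2H0][#6] describes a carbonyl carbon bonded to an oxygen that is itself bonded to carbon (no H on that O) (an ester).
(A) has a primary amide (-C(=O)NH2) but the carbonyl is bonded to N, not to an O-C linkage.
(B) has a carboxylic acid group (-C(=O)OH) but the singly-bonded O carries H (OX2H1, not H0).
(C) contains a methyl-ester group (-C(=O)OCH3), which satisfies every atom and bond constraint.
So the answer is (C).

C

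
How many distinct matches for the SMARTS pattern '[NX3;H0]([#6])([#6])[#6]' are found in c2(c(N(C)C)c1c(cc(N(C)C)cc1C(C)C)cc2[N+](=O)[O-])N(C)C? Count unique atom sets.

[NX3;H0]([#6])([#6])[#6] is the SMARTS for a tertiary amine: a trivalent nitrogen with no H, bonded to three carbons.
The molecule carries 3 separate instances of a dimethylamino group (-N(CH3)2) meeting every constraint; each maps to a distinct set of atoms, giving 3 matches.

3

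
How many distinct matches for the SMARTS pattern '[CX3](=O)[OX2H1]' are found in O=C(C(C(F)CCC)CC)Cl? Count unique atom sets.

0

[CX3](=O)[OX2H1] is the SMARTS for a carboxylic acid: an sp2 carbon double-bonded to O and single-bonded to an -OH oxygen.
The molecule has an acyl chloride (-C(=O)Cl), but the carbonyl is bonded to Cl, not to an -OH oxygen; nothing else fits, so there are 0 matches.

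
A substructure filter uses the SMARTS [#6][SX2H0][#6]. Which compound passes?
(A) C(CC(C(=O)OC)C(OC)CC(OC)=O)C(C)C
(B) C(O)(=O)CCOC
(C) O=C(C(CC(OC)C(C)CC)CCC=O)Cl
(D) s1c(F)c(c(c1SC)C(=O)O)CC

D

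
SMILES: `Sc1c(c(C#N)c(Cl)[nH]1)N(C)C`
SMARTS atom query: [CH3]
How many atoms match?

2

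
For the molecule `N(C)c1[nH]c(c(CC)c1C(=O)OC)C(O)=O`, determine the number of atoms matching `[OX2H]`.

Check the 16 heavy atoms by environment: 1× n (aromatic, H1, X3) → no; 4× c (aromatic, H0, X3) → no; 2× C (H0, X3) → no; 2× O (H0, X1) → no; 1× O (H0, X2) → no; 3× C (H3, X4) → no; 1× O (H1, X2) → match; 1× C (H2, X4) → no; 1× N (H1, X3) → no.
That gives 1 matching atom.

1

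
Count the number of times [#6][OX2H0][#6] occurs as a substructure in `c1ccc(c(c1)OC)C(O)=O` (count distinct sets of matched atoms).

[#6][OX2H0][#6] is the SMARTS for an ether: an aliphatic oxygen bridging two carbons with no H on the oxygen.
Exactly one fragment in the molecule meets all constraints, giving 1 match.

1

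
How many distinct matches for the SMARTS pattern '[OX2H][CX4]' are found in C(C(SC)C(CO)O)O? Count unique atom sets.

3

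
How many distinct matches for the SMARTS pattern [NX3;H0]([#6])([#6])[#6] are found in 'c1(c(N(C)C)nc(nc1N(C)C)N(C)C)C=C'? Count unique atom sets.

[NX3;H0]([#6])([#6])[#6] is the SMARTS for a tertiary amine: a trivalent nitrogen with no H, bonded to three carbons.
The molecule carries 3 separate instances of a dimethylamino group (-N(CH3)2) meeting every constraint; each maps to a distinct set of atoms, giving 3 matches.

3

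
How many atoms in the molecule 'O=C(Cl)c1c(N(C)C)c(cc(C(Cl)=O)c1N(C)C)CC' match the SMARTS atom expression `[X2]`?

0

Check the 20 heavy atoms by environment: 6× c (aromatic, X3) → no; 6× C (X4) → no; 2× C (X3) → no; 2× O (X1) → no; 2× Cl (X1) → no; 2× N (X3) → no.
No environment satisfies the query, so 0 matching atoms.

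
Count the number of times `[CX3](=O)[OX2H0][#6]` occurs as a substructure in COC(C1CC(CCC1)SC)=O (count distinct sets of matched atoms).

1

[CX3](=O)[OX2H0][#6] is the SMARTS for an ester: a carbonyl carbon bonded to an oxygen that is itself bonded to carbon (no H on that O).
Exactly one fragment in the molecule meets all constraints, giving 1 match.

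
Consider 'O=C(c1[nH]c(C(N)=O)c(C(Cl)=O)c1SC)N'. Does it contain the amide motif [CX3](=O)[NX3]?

Yes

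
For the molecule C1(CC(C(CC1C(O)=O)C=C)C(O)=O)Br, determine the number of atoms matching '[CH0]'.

2

The query [CH0] means: aliphatic carbon with no attached hydrogen.
Check the 15 heavy atoms by environment: 5× C (H1) → no; 3× C (H2) → no; 2× C (H0) → match; 2× O (H0) → no; 2× O (H1) → no; 1× Br (H0) → no.
That gives 2 matching atoms.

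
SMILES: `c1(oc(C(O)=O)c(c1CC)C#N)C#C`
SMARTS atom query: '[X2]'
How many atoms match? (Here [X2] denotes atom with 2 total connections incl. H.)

5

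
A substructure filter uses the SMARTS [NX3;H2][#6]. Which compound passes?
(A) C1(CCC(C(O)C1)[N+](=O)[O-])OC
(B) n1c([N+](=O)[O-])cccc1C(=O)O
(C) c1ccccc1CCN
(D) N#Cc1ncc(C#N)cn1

C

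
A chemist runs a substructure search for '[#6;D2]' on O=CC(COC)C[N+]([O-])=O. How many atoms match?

Check the 10 heavy atoms by environment: 3× C (D2) → match; 1× C (D3) → no; 2× O (D1) → no; 1× N (charge +1, D3) → no; 1× O (charge -1, D1) → no; 1× O (D2) → no; 1× C (D1) → no.
That gives 3 matching atoms.

3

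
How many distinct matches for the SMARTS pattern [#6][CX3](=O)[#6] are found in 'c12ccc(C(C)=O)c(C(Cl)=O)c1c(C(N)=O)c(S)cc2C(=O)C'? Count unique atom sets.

[#6][CX3](=O)[#6] is the SMARTS for a ketone: a carbonyl carbon (no H) flanked by two carbons.
The molecule carries 2 separate instances of an acetyl/ketone group (-C(=O)CH3) meeting every constraint; each maps to a distinct set of atoms, giving 2 matches.

2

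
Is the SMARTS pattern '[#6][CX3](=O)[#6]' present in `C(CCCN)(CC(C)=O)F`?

The pattern [#6][CX3](=O)[#6] describes a carbonyl carbon (no H) flanked by two carbons — a ketone.
The molecule carries an acetyl/ketone group (-C(=O)CH3), whose atoms satisfy every constraint of the query, so the pattern matches.

Yes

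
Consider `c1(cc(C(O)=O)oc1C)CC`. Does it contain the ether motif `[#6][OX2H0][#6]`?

The pattern [#6][OX2H0][#6] describes an aliphatic oxygen bridging two carbons with no H on the oxygen — an ether.
The closest candidate here is a carboxylic acid group (-C(=O)OH), but the -OH oxygen has H1; the =O is OX1, not OX2. No other fragment satisfies the full query, so there is no match.

No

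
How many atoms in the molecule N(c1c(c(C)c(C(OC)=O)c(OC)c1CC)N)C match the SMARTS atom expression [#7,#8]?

The query [#7,#8] means: nitrogen or oxygen (comma = OR).
Check the 18 heavy atoms by environment: 6× c (aromatic) → no; 2× N → match; 7× C → no; 3× O → match.
Summing the matching environments: 2 + 3 = 5 matching atoms.

5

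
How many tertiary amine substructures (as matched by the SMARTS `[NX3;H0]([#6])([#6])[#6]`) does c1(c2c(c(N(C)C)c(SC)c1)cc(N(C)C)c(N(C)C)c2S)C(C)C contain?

3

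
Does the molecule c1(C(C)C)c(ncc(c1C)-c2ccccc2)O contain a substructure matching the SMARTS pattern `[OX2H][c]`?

The pattern [OX2H][c] describes a hydroxyl oxygen attached to an aromatic carbon — a phenol.
The molecule carries a hydroxyl group (-OH), whose atoms satisfy every constraint of the query, so the pattern matches.

Yes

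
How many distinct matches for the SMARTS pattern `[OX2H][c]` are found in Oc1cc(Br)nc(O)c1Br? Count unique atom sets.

2

[OX2H][c] is the SMARTS for a phenol: a hydroxyl oxygen attached to an aromatic carbon.
The molecule carries 2 separate instances of a hydroxyl group (-OH) meeting every constraint; each maps to a distinct set of atoms, giving 2 matches.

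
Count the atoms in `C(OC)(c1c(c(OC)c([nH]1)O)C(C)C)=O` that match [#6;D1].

4

The query [#6;D1] means: carbon bonded to exactly one heavy atom.
Check the 15 heavy atoms by environment: 1× n (aromatic, D2) → no; 4× c (aromatic, D3) → no; 2× O (D1) → no; 2× O (D2) → no; 4× C (D1) → match; 2× C (D3) → no.
That gives 4 matching atoms.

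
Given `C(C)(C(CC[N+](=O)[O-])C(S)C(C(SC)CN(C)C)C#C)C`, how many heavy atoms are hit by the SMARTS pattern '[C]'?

The query [C] means: uppercase C matches aliphatic (non-aromatic) carbon only.
Check the 21 heavy atoms by environment: 15× C → match; 2× S → no; 1× N (charge +1) → no; 1× O (charge -1) → no; 1× O → no; 1× N → no.
That gives 15 matching atoms.

15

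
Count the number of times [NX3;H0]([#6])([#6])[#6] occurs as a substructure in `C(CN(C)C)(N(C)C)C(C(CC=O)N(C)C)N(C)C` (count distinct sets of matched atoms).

[NX3;H0]([#6])([#6])[#6] is the SMARTS for a tertiary amine: a trivalent nitrogen with no H, bonded to three carbons.
The molecule carries 4 separate instances of a dimethylamino group (-N(CH3)2) meeting every constraint; each maps to a distinct set of atoms, giving 4 matches.

4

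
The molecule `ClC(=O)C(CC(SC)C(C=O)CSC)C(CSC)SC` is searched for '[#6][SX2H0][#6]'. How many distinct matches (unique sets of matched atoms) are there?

4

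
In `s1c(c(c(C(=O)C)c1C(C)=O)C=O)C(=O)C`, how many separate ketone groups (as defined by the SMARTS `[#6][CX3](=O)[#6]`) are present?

3

[#6][CX3](=O)[#6] is the SMARTS for a ketone: a carbonyl carbon (no H) flanked by two carbons.
The molecule carries 3 separate instances of an acetyl/ketone group (-C(=O)CH3) meeting every constraint; each maps to a distinct set of atoms, giving 3 matches.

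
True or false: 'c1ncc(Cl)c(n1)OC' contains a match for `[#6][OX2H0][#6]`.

True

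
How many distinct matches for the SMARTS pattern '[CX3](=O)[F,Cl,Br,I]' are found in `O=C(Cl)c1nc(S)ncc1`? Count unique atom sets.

1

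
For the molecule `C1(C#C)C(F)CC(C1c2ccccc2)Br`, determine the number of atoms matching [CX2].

The query [CX2] means: C with X2: aliphatic carbon with exactly 2 total connections.
Check the 15 heavy atoms by environment: 5× C (X4) → no; 1× Br (X1) → no; 6× c (aromatic, X3) → no; 1× F (X1) → no; 2× C (X2) → match.
That gives 2 matching atoms.

2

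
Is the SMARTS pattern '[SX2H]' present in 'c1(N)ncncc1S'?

Yes

The pattern [SX2H] describes an aliphatic sulfur with two connections, one being H — a thiol.
The molecule carries a thiol (-SH), whose atoms satisfy every constraint of the query, so the pattern matches.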